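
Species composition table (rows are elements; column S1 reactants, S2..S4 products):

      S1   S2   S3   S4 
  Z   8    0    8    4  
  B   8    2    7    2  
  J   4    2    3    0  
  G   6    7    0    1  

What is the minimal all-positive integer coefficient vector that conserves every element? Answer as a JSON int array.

Coefficients: [5, 4, 4, 2]

Z: 5·8 = 40 | 4·0+4·8+2·4 = 40
B: 5·8 = 40 | 4·2+4·7+2·2 = 40
J: 5·4 = 20 | 4·2+4·3+2·0 = 20
G: 5·6 = 30 | 4·7+4·0+2·1 = 30
gcd(5,4,4,2) = 1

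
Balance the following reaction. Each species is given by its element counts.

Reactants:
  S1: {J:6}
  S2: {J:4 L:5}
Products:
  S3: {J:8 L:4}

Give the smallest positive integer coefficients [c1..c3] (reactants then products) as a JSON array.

Coefficients: [4, 4, 5]

J: 4·6+4·4 = 40 | 5·8 = 40
L: 4·0+4·5 = 20 | 5·4 = 20
gcd(4,4,5) = 1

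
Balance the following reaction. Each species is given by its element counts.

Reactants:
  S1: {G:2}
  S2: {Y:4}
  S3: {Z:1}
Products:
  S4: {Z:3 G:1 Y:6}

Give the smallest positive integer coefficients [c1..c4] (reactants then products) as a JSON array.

Coefficients: [1, 3, 6, 2]

Z: 1·0+3·0+6·1 = 6 | 2·3 = 6
G: 1·2+3·0+6·0 = 2 | 2·1 = 2
Y: 1·0+3·4+6·0 = 12 | 2·6 = 12
gcd(1,3,6,2) = 1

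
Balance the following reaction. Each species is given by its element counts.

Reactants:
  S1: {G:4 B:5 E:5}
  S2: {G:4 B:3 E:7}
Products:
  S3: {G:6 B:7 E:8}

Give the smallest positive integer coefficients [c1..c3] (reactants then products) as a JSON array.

Coefficients: [5, 1, 4]

G: 5·4+1·4 = 24 | 4·6 = 24
B: 5·5+1·3 = 28 | 4·7 = 28
E: 5·5+1·7 = 32 | 4·8 = 32
gcd(5,1,4) = 1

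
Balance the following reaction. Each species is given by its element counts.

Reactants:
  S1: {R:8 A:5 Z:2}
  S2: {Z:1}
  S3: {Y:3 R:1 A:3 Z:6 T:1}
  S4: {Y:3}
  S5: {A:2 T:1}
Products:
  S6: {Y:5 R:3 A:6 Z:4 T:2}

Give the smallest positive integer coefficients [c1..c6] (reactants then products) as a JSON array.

Y: 1·0+4·0+1·3+4·3+5·0 = 15 | 3·5 = 15
R: 1·8+4·0+1·1+4·0+5·0 = 9 | 3·3 = 9
A: 1·5+4·0+1·3+4·0+5·2 = 18 | 3·6 = 18
Z: 1·2+4·1+1·6+4·0+5·0 = 12 | 3·4 = 12
T: 1·0+4·0+1·1+4·0+5·1 = 6 | 3·2 = 6
gcd(1,4,1,4,5,3) = 1

Coefficients: [1, 4, 1, 4, 5, 3]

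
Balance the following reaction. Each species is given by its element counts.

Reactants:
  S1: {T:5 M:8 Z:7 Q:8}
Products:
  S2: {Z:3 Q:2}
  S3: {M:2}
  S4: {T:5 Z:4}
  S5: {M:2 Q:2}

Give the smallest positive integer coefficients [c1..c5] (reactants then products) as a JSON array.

Coefficients: [1, 1, 1, 1, 3]

T: 1·5 = 5 | 1·0+1·0+1·5+3·0 = 5
M: 1·8 = 8 | 1·0+1·2+1·0+3·2 = 8
Z: 1·7 = 7 | 1·3+1·0+1·4+3·0 = 7
Q: 1·8 = 8 | 1·2+1·0+1·0+3·2 = 8
gcd(1,1,1,1,3) = 1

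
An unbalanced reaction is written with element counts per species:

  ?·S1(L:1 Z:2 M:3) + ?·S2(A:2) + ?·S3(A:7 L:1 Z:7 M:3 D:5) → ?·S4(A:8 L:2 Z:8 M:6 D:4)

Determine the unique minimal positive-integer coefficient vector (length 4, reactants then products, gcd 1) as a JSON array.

A: 6·0+6·2+4·7 = 40 | 5·8 = 40
L: 6·1+6·0+4·1 = 10 | 5·2 = 10
Z: 6·2+6·0+4·7 = 40 | 5·8 = 40
M: 6·3+6·0+4·3 = 30 | 5·6 = 30
D: 6·0+6·0+4·5 = 20 | 5·4 = 20
gcd(6,6,4,5) = 1

Coefficients: [6, 6, 4, 5]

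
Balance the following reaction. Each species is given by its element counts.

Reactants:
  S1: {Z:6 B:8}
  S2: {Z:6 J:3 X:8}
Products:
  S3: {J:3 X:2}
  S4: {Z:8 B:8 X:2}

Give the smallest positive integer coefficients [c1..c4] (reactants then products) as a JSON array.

Z: 3·6+1·6 = 24 | 1·0+3·8 = 24
B: 3·8+1·0 = 24 | 1·0+3·8 = 24
J: 3·0+1·3 = 3 | 1·3+3·0 = 3
X: 3·0+1·8 = 8 | 1·2+3·2 = 8
gcd(3,1,1,3) = 1

Coefficients: [3, 1, 1, 3]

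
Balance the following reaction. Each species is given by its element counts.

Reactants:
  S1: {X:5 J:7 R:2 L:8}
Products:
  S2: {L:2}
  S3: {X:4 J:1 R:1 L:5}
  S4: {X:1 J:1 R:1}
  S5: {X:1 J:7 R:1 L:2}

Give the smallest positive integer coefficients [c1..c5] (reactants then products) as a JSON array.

Coefficients: [6, 4, 6, 1, 5]

X: 6·5 = 30 | 4·0+6·4+1·1+5·1 = 30
J: 6·7 = 42 | 4·0+6·1+1·1+5·7 = 42
R: 6·2 = 12 | 4·0+6·1+1·1+5·1 = 12
L: 6·8 = 48 | 4·2+6·5+1·0+5·2 = 48
gcd(6,4,6,1,5) = 1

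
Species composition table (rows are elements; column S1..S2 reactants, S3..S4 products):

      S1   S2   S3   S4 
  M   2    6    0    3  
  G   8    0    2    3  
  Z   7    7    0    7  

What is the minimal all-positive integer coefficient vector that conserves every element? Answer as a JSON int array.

M: 3·2+1·6 = 12 | 6·0+4·3 = 12
G: 3·8+1·0 = 24 | 6·2+4·3 = 24
Z: 3·7+1·7 = 28 | 6·0+4·7 = 28
gcd(3,1,6,4) = 1

Coefficients: [3, 1, 6, 4]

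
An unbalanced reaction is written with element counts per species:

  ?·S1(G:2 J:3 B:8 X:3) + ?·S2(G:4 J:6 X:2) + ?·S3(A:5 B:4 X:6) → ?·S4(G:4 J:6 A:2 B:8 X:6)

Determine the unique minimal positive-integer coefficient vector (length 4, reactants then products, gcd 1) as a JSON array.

Coefficients: [4, 3, 2, 5]

G: 4·2+3·4+2·0 = 20 | 5·4 = 20
J: 4·3+3·6+2·0 = 30 | 5·6 = 30
A: 4·0+3·0+2·5 = 10 | 5·2 = 10
B: 4·8+3·0+2·4 = 40 | 5·8 = 40
X: 4·3+3·2+2·6 = 30 | 5·6 = 30
gcd(4,3,2,5) = 1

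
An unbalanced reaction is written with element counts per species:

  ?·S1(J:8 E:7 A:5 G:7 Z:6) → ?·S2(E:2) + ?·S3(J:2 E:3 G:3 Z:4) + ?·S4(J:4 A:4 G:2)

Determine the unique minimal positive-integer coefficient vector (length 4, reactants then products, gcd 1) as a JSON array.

J: 4·8 = 32 | 5·0+6·2+5·4 = 32
E: 4·7 = 28 | 5·2+6·3+5·0 = 28
A: 4·5 = 20 | 5·0+6·0+5·4 = 20
G: 4·7 = 28 | 5·0+6·3+5·2 = 28
Z: 4·6 = 24 | 5·0+6·4+5·0 = 24
gcd(4,5,6,5) = 1

Coefficients: [4, 5, 6, 5]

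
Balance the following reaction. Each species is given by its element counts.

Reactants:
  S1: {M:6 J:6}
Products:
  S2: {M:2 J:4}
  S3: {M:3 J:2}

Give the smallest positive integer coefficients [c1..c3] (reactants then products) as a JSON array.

M: 4·6 = 24 | 3·2+6·3 = 24
J: 4·6 = 24 | 3·4+6·2 = 24
gcd(4,3,6) = 1

Coefficients: [4, 3, 6]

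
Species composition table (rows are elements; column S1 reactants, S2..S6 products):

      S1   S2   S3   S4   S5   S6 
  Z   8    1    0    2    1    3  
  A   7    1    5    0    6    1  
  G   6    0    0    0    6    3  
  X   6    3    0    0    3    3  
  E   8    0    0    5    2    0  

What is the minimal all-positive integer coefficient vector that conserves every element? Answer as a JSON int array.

Coefficients: [4, 1, 3, 6, 1, 6]

Z: 4·8 = 32 | 1·1+3·0+6·2+1·1+6·3 = 32
A: 4·7 = 28 | 1·1+3·5+6·0+1·6+6·1 = 28
G: 4·6 = 24 | 1·0+3·0+6·0+1·6+6·3 = 24
X: 4·6 = 24 | 1·3+3·0+6·0+1·3+6·3 = 24
E: 4·8 = 32 | 1·0+3·0+6·5+1·2+6·0 = 32
gcd(4,1,3,6,1,6) = 1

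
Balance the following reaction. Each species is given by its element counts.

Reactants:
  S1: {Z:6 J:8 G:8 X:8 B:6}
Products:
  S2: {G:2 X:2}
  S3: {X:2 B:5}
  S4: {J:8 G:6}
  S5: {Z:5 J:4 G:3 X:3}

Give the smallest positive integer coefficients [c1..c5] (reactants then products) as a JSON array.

Coefficients: [5, 5, 6, 2, 6]

Z: 5·6 = 30 | 5·0+6·0+2·0+6·5 = 30
J: 5·8 = 40 | 5·0+6·0+2·8+6·4 = 40
G: 5·8 = 40 | 5·2+6·0+2·6+6·3 = 40
X: 5·8 = 40 | 5·2+6·2+2·0+6·3 = 40
B: 5·6 = 30 | 5·0+6·5+2·0+6·0 = 30
gcd(5,5,6,2,6) = 1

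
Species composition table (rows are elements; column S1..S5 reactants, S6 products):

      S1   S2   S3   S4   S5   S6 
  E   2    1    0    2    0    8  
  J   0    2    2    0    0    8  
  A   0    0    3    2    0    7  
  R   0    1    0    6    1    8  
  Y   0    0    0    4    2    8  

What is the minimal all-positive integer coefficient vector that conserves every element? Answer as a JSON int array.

E: 5·2+4·1+4·0+1·2+6·0 = 16 | 2·8 = 16
J: 5·0+4·2+4·2+1·0+6·0 = 16 | 2·8 = 16
A: 5·0+4·0+4·3+1·2+6·0 = 14 | 2·7 = 14
R: 5·0+4·1+4·0+1·6+6·1 = 16 | 2·8 = 16
Y: 5·0+4·0+4·0+1·4+6·2 = 16 | 2·8 = 16
gcd(5,4,4,1,6,2) = 1

Coefficients: [5, 4, 4, 1, 6, 2]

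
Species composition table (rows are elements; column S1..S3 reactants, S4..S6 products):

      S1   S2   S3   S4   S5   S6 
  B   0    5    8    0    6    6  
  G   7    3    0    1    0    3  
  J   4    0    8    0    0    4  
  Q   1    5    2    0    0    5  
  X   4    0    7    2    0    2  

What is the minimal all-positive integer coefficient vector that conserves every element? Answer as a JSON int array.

Coefficients: [1, 4, 2, 4, 1, 5]

B: 1·0+4·5+2·8 = 36 | 4·0+1·6+5·6 = 36
G: 1·7+4·3+2·0 = 19 | 4·1+1·0+5·3 = 19
J: 1·4+4·0+2·8 = 20 | 4·0+1·0+5·4 = 20
Q: 1·1+4·5+2·2 = 25 | 4·0+1·0+5·5 = 25
X: 1·4+4·0+2·7 = 18 | 4·2+1·0+5·2 = 18
gcd(1,4,2,4,1,5) = 1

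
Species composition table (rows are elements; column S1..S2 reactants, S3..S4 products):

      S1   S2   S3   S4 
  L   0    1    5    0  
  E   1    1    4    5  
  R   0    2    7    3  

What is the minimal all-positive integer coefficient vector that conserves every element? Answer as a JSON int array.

Coefficients: [4, 5, 1, 1]

L: 4·0+5·1 = 5 | 1·5+1·0 = 5
E: 4·1+5·1 = 9 | 1·4+1·5 = 9
R: 4·0+5·2 = 10 | 1·7+1·3 = 10
gcd(4,5,1,1) = 1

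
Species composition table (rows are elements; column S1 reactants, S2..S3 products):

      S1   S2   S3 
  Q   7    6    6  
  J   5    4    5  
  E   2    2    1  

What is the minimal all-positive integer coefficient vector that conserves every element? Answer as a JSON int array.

Coefficients: [6, 5, 2]

Q: 6·7 = 42 | 5·6+2·6 = 42
J: 6·5 = 30 | 5·4+2·5 = 30
E: 6·2 = 12 | 5·2+2·1 = 12
gcd(6,5,2) = 1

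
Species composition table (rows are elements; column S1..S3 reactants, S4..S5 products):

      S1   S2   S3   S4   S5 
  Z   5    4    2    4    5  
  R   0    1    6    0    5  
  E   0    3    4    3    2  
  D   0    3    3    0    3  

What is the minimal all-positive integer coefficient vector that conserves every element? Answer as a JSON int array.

Z: 5·5+1·4+4·2 = 37 | 3·4+5·5 = 37
R: 5·0+1·1+4·6 = 25 | 3·0+5·5 = 25
E: 5·0+1·3+4·4 = 19 | 3·3+5·2 = 19
D: 5·0+1·3+4·3 = 15 | 3·0+5·3 = 15
gcd(5,1,4,3,5) = 1

Coefficients: [5, 1, 4, 3, 5]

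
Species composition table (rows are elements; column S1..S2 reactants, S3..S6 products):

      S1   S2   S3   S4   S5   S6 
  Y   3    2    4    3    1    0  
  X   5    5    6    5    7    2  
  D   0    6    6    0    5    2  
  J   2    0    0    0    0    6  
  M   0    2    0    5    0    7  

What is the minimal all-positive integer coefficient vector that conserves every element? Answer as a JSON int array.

Coefficients: [3, 6, 4, 1, 2, 1]

Y: 3·3+6·2 = 21 | 4·4+1·3+2·1+1·0 = 21
X: 3·5+6·5 = 45 | 4·6+1·5+2·7+1·2 = 45
D: 3·0+6·6 = 36 | 4·6+1·0+2·5+1·2 = 36
J: 3·2+6·0 = 6 | 4·0+1·0+2·0+1·6 = 6
M: 3·0+6·2 = 12 | 4·0+1·5+2·0+1·7 = 12
gcd(3,6,4,1,2,1) = 1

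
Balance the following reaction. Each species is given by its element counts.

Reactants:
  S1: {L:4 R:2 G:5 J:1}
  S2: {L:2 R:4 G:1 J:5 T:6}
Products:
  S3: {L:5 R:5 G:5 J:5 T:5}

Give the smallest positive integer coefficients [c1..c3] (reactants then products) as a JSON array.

L: 5·4+5·2 = 30 | 6·5 = 30
R: 5·2+5·4 = 30 | 6·5 = 30
G: 5·5+5·1 = 30 | 6·5 = 30
J: 5·1+5·5 = 30 | 6·5 = 30
T: 5·0+5·6 = 30 | 6·5 = 30
gcd(5,5,6) = 1

Coefficients: [5, 5, 6]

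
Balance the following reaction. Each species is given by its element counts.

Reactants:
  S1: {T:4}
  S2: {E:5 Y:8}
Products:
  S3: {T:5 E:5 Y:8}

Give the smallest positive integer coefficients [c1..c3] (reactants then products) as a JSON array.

T: 5·4+4·0 = 20 | 4·5 = 20
E: 5·0+4·5 = 20 | 4·5 = 20
Y: 5·0+4·8 = 32 | 4·8 = 32
gcd(5,4,4) = 1

Coefficients: [5, 4, 4]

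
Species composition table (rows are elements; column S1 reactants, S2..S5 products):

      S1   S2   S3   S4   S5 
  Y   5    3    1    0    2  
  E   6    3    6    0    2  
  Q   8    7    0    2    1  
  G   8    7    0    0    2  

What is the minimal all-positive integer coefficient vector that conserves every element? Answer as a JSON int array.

Y: 5·5 = 25 | 4·3+1·1+3·0+6·2 = 25
E: 5·6 = 30 | 4·3+1·6+3·0+6·2 = 30
Q: 5·8 = 40 | 4·7+1·0+3·2+6·1 = 40
G: 5·8 = 40 | 4·7+1·0+3·0+6·2 = 40
gcd(5,4,1,3,6) = 1

Coefficients: [5, 4, 1, 3, 6]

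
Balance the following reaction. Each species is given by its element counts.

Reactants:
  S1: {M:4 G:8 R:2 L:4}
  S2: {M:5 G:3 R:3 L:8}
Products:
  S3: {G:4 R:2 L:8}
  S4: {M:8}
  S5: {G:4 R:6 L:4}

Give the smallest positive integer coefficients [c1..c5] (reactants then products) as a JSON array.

Coefficients: [1, 4, 4, 3, 1]

M: 1·4+4·5 = 24 | 4·0+3·8+1·0 = 24
G: 1·8+4·3 = 20 | 4·4+3·0+1·4 = 20
R: 1·2+4·3 = 14 | 4·2+3·0+1·6 = 14
L: 1·4+4·8 = 36 | 4·8+3·0+1·4 = 36
gcd(1,4,4,3,1) = 1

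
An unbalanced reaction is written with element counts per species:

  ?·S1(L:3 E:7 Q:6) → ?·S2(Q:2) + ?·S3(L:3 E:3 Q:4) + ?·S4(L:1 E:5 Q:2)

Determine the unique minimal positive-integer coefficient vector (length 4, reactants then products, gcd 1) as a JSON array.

L: 3·3 = 9 | 2·0+2·3+3·1 = 9
E: 3·7 = 21 | 2·0+2·3+3·5 = 21
Q: 3·6 = 18 | 2·2+2·4+3·2 = 18
gcd(3,2,2,3) = 1

Coefficients: [3, 2, 2, 3]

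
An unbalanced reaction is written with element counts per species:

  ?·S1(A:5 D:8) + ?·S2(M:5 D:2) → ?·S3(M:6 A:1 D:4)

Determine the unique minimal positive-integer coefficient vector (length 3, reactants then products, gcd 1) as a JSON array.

Coefficients: [1, 6, 5]

M: 1·0+6·5 = 30 | 5·6 = 30
A: 1·5+6·0 = 5 | 5·1 = 5
D: 1·8+6·2 = 20 | 5·4 = 20
gcd(1,6,5) = 1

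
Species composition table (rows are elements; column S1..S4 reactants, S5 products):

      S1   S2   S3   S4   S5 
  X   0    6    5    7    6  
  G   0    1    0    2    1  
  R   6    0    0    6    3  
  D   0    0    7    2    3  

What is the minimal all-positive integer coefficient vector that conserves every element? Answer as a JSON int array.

X: 1·0+2·6+2·5+2·7 = 36 | 6·6 = 36
G: 1·0+2·1+2·0+2·2 = 6 | 6·1 = 6
R: 1·6+2·0+2·0+2·6 = 18 | 6·3 = 18
D: 1·0+2·0+2·7+2·2 = 18 | 6·3 = 18
gcd(1,2,2,2,6) = 1

Coefficients: [1, 2, 2, 2, 6]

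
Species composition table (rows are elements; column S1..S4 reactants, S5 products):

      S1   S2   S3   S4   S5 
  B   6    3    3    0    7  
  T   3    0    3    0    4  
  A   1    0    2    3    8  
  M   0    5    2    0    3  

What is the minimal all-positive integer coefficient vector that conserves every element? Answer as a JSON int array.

Coefficients: [2, 1, 2, 6, 3]

B: 2·6+1·3+2·3+6·0 = 21 | 3·7 = 21
T: 2·3+1·0+2·3+6·0 = 12 | 3·4 = 12
A: 2·1+1·0+2·2+6·3 = 24 | 3·8 = 24
M: 2·0+1·5+2·2+6·0 = 9 | 3·3 = 9
gcd(2,1,2,6,3) = 1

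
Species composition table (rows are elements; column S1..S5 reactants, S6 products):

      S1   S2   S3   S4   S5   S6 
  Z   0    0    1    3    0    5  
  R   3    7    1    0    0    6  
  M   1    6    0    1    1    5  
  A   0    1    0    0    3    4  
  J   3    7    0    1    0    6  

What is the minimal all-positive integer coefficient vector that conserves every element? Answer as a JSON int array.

Coefficients: [4, 1, 5, 5, 5, 4]

Z: 4·0+1·0+5·1+5·3+5·0 = 20 | 4·5 = 20
R: 4·3+1·7+5·1+5·0+5·0 = 24 | 4·6 = 24
M: 4·1+1·6+5·0+5·1+5·1 = 20 | 4·5 = 20
A: 4·0+1·1+5·0+5·0+5·3 = 16 | 4·4 = 16
J: 4·3+1·7+5·0+5·1+5·0 = 24 | 4·6 = 24
gcd(4,1,5,5,5,4) = 1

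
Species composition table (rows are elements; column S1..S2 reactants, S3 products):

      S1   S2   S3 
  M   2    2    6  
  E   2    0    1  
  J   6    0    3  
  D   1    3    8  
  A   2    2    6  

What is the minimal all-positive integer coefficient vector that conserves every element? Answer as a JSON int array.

M: 1·2+5·2 = 12 | 2·6 = 12
E: 1·2+5·0 = 2 | 2·1 = 2
J: 1·6+5·0 = 6 | 2·3 = 6
D: 1·1+5·3 = 16 | 2·8 = 16
A: 1·2+5·2 = 12 | 2·6 = 12
gcd(1,5,2) = 1

Coefficients: [1, 5, 2]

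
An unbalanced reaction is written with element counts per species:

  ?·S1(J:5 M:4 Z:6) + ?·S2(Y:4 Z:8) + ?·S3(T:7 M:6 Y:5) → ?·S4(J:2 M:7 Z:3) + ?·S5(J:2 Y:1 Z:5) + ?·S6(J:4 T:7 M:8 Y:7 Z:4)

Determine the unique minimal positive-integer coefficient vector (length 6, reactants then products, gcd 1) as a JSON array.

J: 4·5+2·0+1·0 = 20 | 2·2+6·2+1·4 = 20
T: 4·0+2·0+1·7 = 7 | 2·0+6·0+1·7 = 7
M: 4·4+2·0+1·6 = 22 | 2·7+6·0+1·8 = 22
Y: 4·0+2·4+1·5 = 13 | 2·0+6·1+1·7 = 13
Z: 4·6+2·8+1·0 = 40 | 2·3+6·5+1·4 = 40
gcd(4,2,1,2,6,1) = 1

Coefficients: [4, 2, 1, 2, 6, 1]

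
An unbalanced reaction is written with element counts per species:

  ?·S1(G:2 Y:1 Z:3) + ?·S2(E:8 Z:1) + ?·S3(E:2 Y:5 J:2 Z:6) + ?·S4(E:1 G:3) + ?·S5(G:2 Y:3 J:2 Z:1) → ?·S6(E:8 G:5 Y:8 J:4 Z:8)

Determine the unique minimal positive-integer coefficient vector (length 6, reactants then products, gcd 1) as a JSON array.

E: 2·0+3·8+3·2+2·1+5·0 = 32 | 4·8 = 32
G: 2·2+3·0+3·0+2·3+5·2 = 20 | 4·5 = 20
Y: 2·1+3·0+3·5+2·0+5·3 = 32 | 4·8 = 32
J: 2·0+3·0+3·2+2·0+5·2 = 16 | 4·4 = 16
Z: 2·3+3·1+3·6+2·0+5·1 = 32 | 4·8 = 32
gcd(2,3,3,2,5,4) = 1

Coefficients: [2, 3, 3, 2, 5, 4]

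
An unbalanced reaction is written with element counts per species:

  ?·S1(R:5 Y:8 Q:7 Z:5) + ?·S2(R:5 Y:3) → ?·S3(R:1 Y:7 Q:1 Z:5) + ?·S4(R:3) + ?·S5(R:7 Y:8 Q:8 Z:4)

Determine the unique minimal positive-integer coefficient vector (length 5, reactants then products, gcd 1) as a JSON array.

R: 6·5+2·5 = 40 | 2·1+1·3+5·7 = 40
Y: 6·8+2·3 = 54 | 2·7+1·0+5·8 = 54
Q: 6·7+2·0 = 42 | 2·1+1·0+5·8 = 42
Z: 6·5+2·0 = 30 | 2·5+1·0+5·4 = 30
gcd(6,2,2,1,5) = 1

Coefficients: [6, 2, 2, 1, 5]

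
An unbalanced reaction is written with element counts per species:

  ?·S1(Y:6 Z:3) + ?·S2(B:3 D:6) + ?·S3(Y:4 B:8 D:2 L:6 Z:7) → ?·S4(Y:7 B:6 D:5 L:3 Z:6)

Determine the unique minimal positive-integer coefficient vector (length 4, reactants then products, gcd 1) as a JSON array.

Coefficients: [5, 4, 3, 6]

Y: 5·6+4·0+3·4 = 42 | 6·7 = 42
B: 5·0+4·3+3·8 = 36 | 6·6 = 36
D: 5·0+4·6+3·2 = 30 | 6·5 = 30
L: 5·0+4·0+3·6 = 18 | 6·3 = 18
Z: 5·3+4·0+3·7 = 36 | 6·6 = 36
gcd(5,4,3,6) = 1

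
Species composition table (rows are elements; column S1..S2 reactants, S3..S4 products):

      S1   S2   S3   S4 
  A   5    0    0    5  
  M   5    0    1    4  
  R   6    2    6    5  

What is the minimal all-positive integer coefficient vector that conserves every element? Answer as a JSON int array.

Coefficients: [2, 5, 2, 2]

A: 2·5+5·0 = 10 | 2·0+2·5 = 10
M: 2·5+5·0 = 10 | 2·1+2·4 = 10
R: 2·6+5·2 = 22 | 2·6+2·5 = 22
gcd(2,5,2,2) = 1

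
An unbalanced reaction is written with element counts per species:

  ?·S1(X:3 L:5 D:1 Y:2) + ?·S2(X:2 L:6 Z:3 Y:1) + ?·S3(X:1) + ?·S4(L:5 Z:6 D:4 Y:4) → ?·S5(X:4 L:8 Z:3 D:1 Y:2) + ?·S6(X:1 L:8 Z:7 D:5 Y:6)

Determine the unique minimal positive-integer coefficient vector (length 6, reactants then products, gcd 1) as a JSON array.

Coefficients: [4, 4, 3, 4, 5, 3]

X: 4·3+4·2+3·1+4·0 = 23 | 5·4+3·1 = 23
L: 4·5+4·6+3·0+4·5 = 64 | 5·8+3·8 = 64
Z: 4·0+4·3+3·0+4·6 = 36 | 5·3+3·7 = 36
D: 4·1+4·0+3·0+4·4 = 20 | 5·1+3·5 = 20
Y: 4·2+4·1+3·0+4·4 = 28 | 5·2+3·6 = 28
gcd(4,4,3,4,5,3) = 1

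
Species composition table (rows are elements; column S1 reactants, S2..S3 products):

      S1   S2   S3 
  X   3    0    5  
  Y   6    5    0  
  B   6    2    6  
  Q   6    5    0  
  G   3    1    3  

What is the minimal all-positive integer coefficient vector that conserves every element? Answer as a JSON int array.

X: 5·3 = 15 | 6·0+3·5 = 15
Y: 5·6 = 30 | 6·5+3·0 = 30
B: 5·6 = 30 | 6·2+3·6 = 30
Q: 5·6 = 30 | 6·5+3·0 = 30
G: 5·3 = 15 | 6·1+3·3 = 15
gcd(5,6,3) = 1

Coefficients: [5, 6, 3]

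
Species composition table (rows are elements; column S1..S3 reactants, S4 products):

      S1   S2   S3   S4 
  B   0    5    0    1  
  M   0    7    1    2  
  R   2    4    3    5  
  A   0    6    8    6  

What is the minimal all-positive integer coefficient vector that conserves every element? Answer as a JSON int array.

Coefficients: [6, 1, 3, 5]

B: 6·0+1·5+3·0 = 5 | 5·1 = 5
M: 6·0+1·7+3·1 = 10 | 5·2 = 10
R: 6·2+1·4+3·3 = 25 | 5·5 = 25
A: 6·0+1·6+3·8 = 30 | 5·6 = 30
gcd(6,1,3,5) = 1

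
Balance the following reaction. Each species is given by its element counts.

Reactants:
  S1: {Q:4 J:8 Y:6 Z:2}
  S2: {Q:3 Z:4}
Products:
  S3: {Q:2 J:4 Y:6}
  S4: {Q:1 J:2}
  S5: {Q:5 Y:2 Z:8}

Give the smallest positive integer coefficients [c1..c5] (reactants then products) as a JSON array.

Q: 2·4+5·3 = 23 | 1·2+6·1+3·5 = 23
J: 2·8+5·0 = 16 | 1·4+6·2+3·0 = 16
Y: 2·6+5·0 = 12 | 1·6+6·0+3·2 = 12
Z: 2·2+5·4 = 24 | 1·0+6·0+3·8 = 24
gcd(2,5,1,6,3) = 1

Coefficients: [2, 5, 1, 6, 3]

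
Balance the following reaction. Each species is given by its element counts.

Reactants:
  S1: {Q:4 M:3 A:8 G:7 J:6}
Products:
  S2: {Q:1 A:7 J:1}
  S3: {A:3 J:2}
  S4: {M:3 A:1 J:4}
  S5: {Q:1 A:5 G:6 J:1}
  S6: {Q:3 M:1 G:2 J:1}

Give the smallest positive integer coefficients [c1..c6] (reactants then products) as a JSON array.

Coefficients: [6, 1, 4, 4, 5, 6]

Q: 6·4 = 24 | 1·1+4·0+4·0+5·1+6·3 = 24
M: 6·3 = 18 | 1·0+4·0+4·3+5·0+6·1 = 18
A: 6·8 = 48 | 1·7+4·3+4·1+5·5+6·0 = 48
G: 6·7 = 42 | 1·0+4·0+4·0+5·6+6·2 = 42
J: 6·6 = 36 | 1·1+4·2+4·4+5·1+6·1 = 36
gcd(6,1,4,4,5,6) = 1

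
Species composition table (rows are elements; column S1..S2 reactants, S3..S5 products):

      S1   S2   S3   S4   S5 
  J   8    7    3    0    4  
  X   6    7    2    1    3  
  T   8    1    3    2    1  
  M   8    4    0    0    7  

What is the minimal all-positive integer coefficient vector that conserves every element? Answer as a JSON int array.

J: 3·8+1·7 = 31 | 5·3+3·0+4·4 = 31
X: 3·6+1·7 = 25 | 5·2+3·1+4·3 = 25
T: 3·8+1·1 = 25 | 5·3+3·2+4·1 = 25
M: 3·8+1·4 = 28 | 5·0+3·0+4·7 = 28
gcd(3,1,5,3,4) = 1

Coefficients: [3, 1, 5, 3, 4]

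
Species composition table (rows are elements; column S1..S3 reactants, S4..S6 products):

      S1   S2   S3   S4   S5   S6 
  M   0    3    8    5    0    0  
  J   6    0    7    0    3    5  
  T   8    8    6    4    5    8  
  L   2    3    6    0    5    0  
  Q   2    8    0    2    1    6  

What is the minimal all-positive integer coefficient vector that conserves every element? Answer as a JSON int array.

M: 6·0+4·3+1·8 = 20 | 4·5+6·0+5·0 = 20
J: 6·6+4·0+1·7 = 43 | 4·0+6·3+5·5 = 43
T: 6·8+4·8+1·6 = 86 | 4·4+6·5+5·8 = 86
L: 6·2+4·3+1·6 = 30 | 4·0+6·5+5·0 = 30
Q: 6·2+4·8+1·0 = 44 | 4·2+6·1+5·6 = 44
gcd(6,4,1,4,6,5) = 1

Coefficients: [6, 4, 1, 4, 6, 5]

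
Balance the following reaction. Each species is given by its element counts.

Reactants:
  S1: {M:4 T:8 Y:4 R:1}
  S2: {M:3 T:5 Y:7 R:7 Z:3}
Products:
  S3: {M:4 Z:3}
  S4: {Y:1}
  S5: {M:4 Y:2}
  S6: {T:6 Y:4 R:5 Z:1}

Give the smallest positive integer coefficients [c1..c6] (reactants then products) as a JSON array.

M: 2·4+4·3 = 20 | 2·4+6·0+3·4+6·0 = 20
T: 2·8+4·5 = 36 | 2·0+6·0+3·0+6·6 = 36
Y: 2·4+4·7 = 36 | 2·0+6·1+3·2+6·4 = 36
R: 2·1+4·7 = 30 | 2·0+6·0+3·0+6·5 = 30
Z: 2·0+4·3 = 12 | 2·3+6·0+3·0+6·1 = 12
gcd(2,4,2,6,3,6) = 1

Coefficients: [2, 4, 2, 6, 3, 6]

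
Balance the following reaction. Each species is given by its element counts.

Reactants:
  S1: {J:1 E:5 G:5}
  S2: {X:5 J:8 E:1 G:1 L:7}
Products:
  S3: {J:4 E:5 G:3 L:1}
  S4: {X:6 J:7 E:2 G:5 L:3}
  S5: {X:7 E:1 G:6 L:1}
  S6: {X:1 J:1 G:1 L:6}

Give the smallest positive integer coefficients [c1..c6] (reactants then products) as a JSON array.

Coefficients: [5, 3, 5, 1, 1, 2]

X: 5·0+3·5 = 15 | 5·0+1·6+1·7+2·1 = 15
J: 5·1+3·8 = 29 | 5·4+1·7+1·0+2·1 = 29
E: 5·5+3·1 = 28 | 5·5+1·2+1·1+2·0 = 28
G: 5·5+3·1 = 28 | 5·3+1·5+1·6+2·1 = 28
L: 5·0+3·7 = 21 | 5·1+1·3+1·1+2·6 = 21
gcd(5,3,5,1,1,2) = 1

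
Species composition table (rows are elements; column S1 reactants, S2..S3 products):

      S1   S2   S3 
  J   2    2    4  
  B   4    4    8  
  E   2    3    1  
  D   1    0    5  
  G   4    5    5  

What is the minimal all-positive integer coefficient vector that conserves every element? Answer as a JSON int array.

J: 5·2 = 10 | 3·2+1·4 = 10
B: 5·4 = 20 | 3·4+1·8 = 20
E: 5·2 = 10 | 3·3+1·1 = 10
D: 5·1 = 5 | 3·0+1·5 = 5
G: 5·4 = 20 | 3·5+1·5 = 20
gcd(5,3,1) = 1

Coefficients: [5, 3, 1]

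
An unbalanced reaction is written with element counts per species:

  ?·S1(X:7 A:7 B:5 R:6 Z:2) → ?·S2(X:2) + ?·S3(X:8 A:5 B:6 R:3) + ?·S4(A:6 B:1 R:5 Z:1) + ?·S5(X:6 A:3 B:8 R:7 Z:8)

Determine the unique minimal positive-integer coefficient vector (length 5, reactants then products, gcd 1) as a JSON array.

X: 6·7 = 42 | 6·2+3·8+4·0+1·6 = 42
A: 6·7 = 42 | 6·0+3·5+4·6+1·3 = 42
B: 6·5 = 30 | 6·0+3·6+4·1+1·8 = 30
R: 6·6 = 36 | 6·0+3·3+4·5+1·7 = 36
Z: 6·2 = 12 | 6·0+3·0+4·1+1·8 = 12
gcd(6,6,3,4,1) = 1

Coefficients: [6, 6, 3, 4, 1]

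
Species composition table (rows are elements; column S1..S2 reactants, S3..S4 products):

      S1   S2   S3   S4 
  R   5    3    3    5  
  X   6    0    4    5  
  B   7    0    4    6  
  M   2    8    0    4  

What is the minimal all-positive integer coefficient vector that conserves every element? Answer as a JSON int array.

Coefficients: [4, 1, 1, 4]

R: 4·5+1·3 = 23 | 1·3+4·5 = 23
X: 4·6+1·0 = 24 | 1·4+4·5 = 24
B: 4·7+1·0 = 28 | 1·4+4·6 = 28
M: 4·2+1·8 = 16 | 1·0+4·4 = 16
gcd(4,1,1,4) = 1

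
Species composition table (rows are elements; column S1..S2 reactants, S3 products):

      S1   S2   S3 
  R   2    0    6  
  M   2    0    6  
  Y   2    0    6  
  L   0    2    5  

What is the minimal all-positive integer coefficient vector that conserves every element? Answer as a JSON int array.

Coefficients: [6, 5, 2]

R: 6·2+5·0 = 12 | 2·6 = 12
M: 6·2+5·0 = 12 | 2·6 = 12
Y: 6·2+5·0 = 12 | 2·6 = 12
L: 6·0+5·2 = 10 | 2·5 = 10
gcd(6,5,2) = 1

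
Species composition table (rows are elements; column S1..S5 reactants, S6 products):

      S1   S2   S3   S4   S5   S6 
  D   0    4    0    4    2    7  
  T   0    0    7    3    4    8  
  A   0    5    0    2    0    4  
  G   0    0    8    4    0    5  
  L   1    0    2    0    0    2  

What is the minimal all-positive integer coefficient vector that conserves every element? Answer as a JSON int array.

D: 6·0+2·4+1·0+3·4+4·2 = 28 | 4·7 = 28
T: 6·0+2·0+1·7+3·3+4·4 = 32 | 4·8 = 32
A: 6·0+2·5+1·0+3·2+4·0 = 16 | 4·4 = 16
G: 6·0+2·0+1·8+3·4+4·0 = 20 | 4·5 = 20
L: 6·1+2·0+1·2+3·0+4·0 = 8 | 4·2 = 8
gcd(6,2,1,3,4,4) = 1

Coefficients: [6, 2, 1, 3, 4, 4]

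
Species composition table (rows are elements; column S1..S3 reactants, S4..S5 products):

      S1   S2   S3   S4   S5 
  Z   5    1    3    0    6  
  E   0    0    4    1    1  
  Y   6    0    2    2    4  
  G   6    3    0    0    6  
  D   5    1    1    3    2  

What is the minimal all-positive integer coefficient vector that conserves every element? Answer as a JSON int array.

Z: 5·5+2·1+3·3 = 36 | 6·0+6·6 = 36
E: 5·0+2·0+3·4 = 12 | 6·1+6·1 = 12
Y: 5·6+2·0+3·2 = 36 | 6·2+6·4 = 36
G: 5·6+2·3+3·0 = 36 | 6·0+6·6 = 36
D: 5·5+2·1+3·1 = 30 | 6·3+6·2 = 30
gcd(5,2,3,6,6) = 1

Coefficients: [5, 2, 3, 6, 6]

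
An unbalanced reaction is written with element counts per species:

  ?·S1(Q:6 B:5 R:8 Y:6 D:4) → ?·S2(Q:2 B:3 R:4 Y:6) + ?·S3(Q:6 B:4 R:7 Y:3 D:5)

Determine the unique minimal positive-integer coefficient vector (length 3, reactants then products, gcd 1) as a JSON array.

Coefficients: [5, 3, 4]

Q: 5·6 = 30 | 3·2+4·6 = 30
B: 5·5 = 25 | 3·3+4·4 = 25
R: 5·8 = 40 | 3·4+4·7 = 40
Y: 5·6 = 30 | 3·6+4·3 = 30
D: 5·4 = 20 | 3·0+4·5 = 20
gcd(5,3,4) = 1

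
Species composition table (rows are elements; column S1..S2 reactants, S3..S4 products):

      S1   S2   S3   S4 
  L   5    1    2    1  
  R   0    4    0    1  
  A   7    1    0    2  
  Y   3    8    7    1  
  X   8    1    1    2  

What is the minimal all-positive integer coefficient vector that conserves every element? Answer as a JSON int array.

Coefficients: [1, 1, 1, 4]

L: 1·5+1·1 = 6 | 1·2+4·1 = 6
R: 1·0+1·4 = 4 | 1·0+4·1 = 4
A: 1·7+1·1 = 8 | 1·0+4·2 = 8
Y: 1·3+1·8 = 11 | 1·7+4·1 = 11
X: 1·8+1·1 = 9 | 1·1+4·2 = 9
gcd(1,1,1,4) = 1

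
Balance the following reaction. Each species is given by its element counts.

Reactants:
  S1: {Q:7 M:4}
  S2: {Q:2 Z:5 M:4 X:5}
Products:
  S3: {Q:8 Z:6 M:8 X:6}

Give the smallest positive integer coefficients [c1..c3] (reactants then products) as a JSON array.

Coefficients: [4, 6, 5]

Q: 4·7+6·2 = 40 | 5·8 = 40
Z: 4·0+6·5 = 30 | 5·6 = 30
M: 4·4+6·4 = 40 | 5·8 = 40
X: 4·0+6·5 = 30 | 5·6 = 30
gcd(4,6,5) = 1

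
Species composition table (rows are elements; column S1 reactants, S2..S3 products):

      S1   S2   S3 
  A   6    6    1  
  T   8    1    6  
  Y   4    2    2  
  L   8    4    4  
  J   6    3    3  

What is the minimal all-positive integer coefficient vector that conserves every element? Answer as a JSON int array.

A: 5·6 = 30 | 4·6+6·1 = 30
T: 5·8 = 40 | 4·1+6·6 = 40
Y: 5·4 = 20 | 4·2+6·2 = 20
L: 5·8 = 40 | 4·4+6·4 = 40
J: 5·6 = 30 | 4·3+6·3 = 30
gcd(5,4,6) = 1

Coefficients: [5, 4, 6]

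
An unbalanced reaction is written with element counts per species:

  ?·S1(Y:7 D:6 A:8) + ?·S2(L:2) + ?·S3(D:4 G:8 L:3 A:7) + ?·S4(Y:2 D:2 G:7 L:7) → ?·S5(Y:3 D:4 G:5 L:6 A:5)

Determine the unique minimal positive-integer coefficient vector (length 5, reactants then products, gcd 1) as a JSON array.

Y: 1·7+4·0+1·0+1·2 = 9 | 3·3 = 9
D: 1·6+4·0+1·4+1·2 = 12 | 3·4 = 12
G: 1·0+4·0+1·8+1·7 = 15 | 3·5 = 15
L: 1·0+4·2+1·3+1·7 = 18 | 3·6 = 18
A: 1·8+4·0+1·7+1·0 = 15 | 3·5 = 15
gcd(1,4,1,1,3) = 1

Coefficients: [1, 4, 1, 1, 3]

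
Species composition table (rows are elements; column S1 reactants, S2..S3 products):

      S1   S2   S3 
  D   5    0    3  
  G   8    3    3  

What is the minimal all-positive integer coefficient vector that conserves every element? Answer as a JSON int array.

Coefficients: [3, 3, 5]

D: 3·5 = 15 | 3·0+5·3 = 15
G: 3·8 = 24 | 3·3+5·3 = 24
gcd(3,3,5) = 1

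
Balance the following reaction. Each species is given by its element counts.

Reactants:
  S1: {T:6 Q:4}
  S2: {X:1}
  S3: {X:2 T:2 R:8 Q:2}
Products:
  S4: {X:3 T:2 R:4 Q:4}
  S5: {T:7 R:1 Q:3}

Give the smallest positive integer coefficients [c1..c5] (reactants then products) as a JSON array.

X: 5·0+5·1+2·2 = 9 | 3·3+4·0 = 9
T: 5·6+5·0+2·2 = 34 | 3·2+4·7 = 34
R: 5·0+5·0+2·8 = 16 | 3·4+4·1 = 16
Q: 5·4+5·0+2·2 = 24 | 3·4+4·3 = 24
gcd(5,5,2,3,4) = 1

Coefficients: [5, 5, 2, 3, 4]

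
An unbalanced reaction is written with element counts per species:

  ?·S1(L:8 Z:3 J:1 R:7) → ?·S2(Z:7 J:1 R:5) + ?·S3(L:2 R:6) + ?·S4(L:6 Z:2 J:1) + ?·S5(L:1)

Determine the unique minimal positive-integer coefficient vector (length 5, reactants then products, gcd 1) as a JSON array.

Coefficients: [5, 1, 5, 4, 6]

L: 5·8 = 40 | 1·0+5·2+4·6+6·1 = 40
Z: 5·3 = 15 | 1·7+5·0+4·2+6·0 = 15
J: 5·1 = 5 | 1·1+5·0+4·1+6·0 = 5
R: 5·7 = 35 | 1·5+5·6+4·0+6·0 = 35
gcd(5,1,5,4,6) = 1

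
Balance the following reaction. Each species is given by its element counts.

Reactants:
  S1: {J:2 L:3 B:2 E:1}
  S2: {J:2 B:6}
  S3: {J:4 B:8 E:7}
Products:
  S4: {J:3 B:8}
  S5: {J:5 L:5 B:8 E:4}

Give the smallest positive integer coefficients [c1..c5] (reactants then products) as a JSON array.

Coefficients: [5, 5, 1, 3, 3]

J: 5·2+5·2+1·4 = 24 | 3·3+3·5 = 24
L: 5·3+5·0+1·0 = 15 | 3·0+3·5 = 15
B: 5·2+5·6+1·8 = 48 | 3·8+3·8 = 48
E: 5·1+5·0+1·7 = 12 | 3·0+3·4 = 12
gcd(5,5,1,3,3) = 1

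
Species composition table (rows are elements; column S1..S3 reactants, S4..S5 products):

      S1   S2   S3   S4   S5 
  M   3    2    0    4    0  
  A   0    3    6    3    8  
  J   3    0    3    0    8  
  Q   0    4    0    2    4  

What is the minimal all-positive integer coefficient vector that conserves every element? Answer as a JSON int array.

Coefficients: [4, 6, 4, 6, 3]

M: 4·3+6·2+4·0 = 24 | 6·4+3·0 = 24
A: 4·0+6·3+4·6 = 42 | 6·3+3·8 = 42
J: 4·3+6·0+4·3 = 24 | 6·0+3·8 = 24
Q: 4·0+6·4+4·0 = 24 | 6·2+3·4 = 24
gcd(4,6,4,6,3) = 1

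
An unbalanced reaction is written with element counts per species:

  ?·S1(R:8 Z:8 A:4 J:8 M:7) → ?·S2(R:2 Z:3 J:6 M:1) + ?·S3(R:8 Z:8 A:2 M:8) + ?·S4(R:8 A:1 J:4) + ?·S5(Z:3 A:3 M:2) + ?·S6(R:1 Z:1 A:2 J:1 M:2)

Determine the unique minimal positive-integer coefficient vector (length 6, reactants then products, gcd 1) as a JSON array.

Coefficients: [5, 5, 2, 1, 1, 6]

R: 5·8 = 40 | 5·2+2·8+1·8+1·0+6·1 = 40
Z: 5·8 = 40 | 5·3+2·8+1·0+1·3+6·1 = 40
A: 5·4 = 20 | 5·0+2·2+1·1+1·3+6·2 = 20
J: 5·8 = 40 | 5·6+2·0+1·4+1·0+6·1 = 40
M: 5·7 = 35 | 5·1+2·8+1·0+1·2+6·2 = 35
gcd(5,5,2,1,1,6) = 1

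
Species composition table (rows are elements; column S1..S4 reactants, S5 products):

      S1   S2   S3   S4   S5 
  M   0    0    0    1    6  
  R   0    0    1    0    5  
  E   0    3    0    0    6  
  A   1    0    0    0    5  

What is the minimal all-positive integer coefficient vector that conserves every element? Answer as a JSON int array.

Coefficients: [5, 2, 5, 6, 1]

M: 5·0+2·0+5·0+6·1 = 6 | 1·6 = 6
R: 5·0+2·0+5·1+6·0 = 5 | 1·5 = 5
E: 5·0+2·3+5·0+6·0 = 6 | 1·6 = 6
A: 5·1+2·0+5·0+6·0 = 5 | 1·5 = 5
gcd(5,2,5,6,1) = 1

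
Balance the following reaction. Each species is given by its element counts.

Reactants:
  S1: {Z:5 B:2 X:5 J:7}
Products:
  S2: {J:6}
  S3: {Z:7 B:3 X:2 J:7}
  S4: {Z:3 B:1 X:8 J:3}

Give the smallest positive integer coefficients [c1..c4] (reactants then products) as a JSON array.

Coefficients: [6, 2, 3, 3]

Z: 6·5 = 30 | 2·0+3·7+3·3 = 30
B: 6·2 = 12 | 2·0+3·3+3·1 = 12
X: 6·5 = 30 | 2·0+3·2+3·8 = 30
J: 6·7 = 42 | 2·6+3·7+3·3 = 42
gcd(6,2,3,3) = 1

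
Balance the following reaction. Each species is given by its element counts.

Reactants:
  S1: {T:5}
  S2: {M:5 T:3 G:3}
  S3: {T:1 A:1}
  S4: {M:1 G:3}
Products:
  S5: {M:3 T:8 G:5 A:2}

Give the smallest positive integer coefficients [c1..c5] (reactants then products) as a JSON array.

Coefficients: [3, 1, 6, 4, 3]

M: 3·0+1·5+6·0+4·1 = 9 | 3·3 = 9
T: 3·5+1·3+6·1+4·0 = 24 | 3·8 = 24
G: 3·0+1·3+6·0+4·3 = 15 | 3·5 = 15
A: 3·0+1·0+6·1+4·0 = 6 | 3·2 = 6
gcd(3,1,6,4,3) = 1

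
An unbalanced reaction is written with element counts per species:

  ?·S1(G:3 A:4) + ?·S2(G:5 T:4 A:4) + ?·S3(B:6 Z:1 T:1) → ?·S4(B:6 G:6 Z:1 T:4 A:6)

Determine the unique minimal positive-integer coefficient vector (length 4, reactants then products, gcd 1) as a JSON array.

B: 3·0+3·0+4·6 = 24 | 4·6 = 24
G: 3·3+3·5+4·0 = 24 | 4·6 = 24
Z: 3·0+3·0+4·1 = 4 | 4·1 = 4
T: 3·0+3·4+4·1 = 16 | 4·4 = 16
A: 3·4+3·4+4·0 = 24 | 4·6 = 24
gcd(3,3,4,4) = 1

Coefficients: [3, 3, 4, 4]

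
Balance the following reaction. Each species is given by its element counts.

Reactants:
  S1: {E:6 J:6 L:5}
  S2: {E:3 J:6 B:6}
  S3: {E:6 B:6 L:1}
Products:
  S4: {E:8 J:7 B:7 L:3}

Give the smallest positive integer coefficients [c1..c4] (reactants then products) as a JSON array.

E: 3·6+4·3+3·6 = 48 | 6·8 = 48
J: 3·6+4·6+3·0 = 42 | 6·7 = 42
B: 3·0+4·6+3·6 = 42 | 6·7 = 42
L: 3·5+4·0+3·1 = 18 | 6·3 = 18
gcd(3,4,3,6) = 1

Coefficients: [3, 4, 3, 6]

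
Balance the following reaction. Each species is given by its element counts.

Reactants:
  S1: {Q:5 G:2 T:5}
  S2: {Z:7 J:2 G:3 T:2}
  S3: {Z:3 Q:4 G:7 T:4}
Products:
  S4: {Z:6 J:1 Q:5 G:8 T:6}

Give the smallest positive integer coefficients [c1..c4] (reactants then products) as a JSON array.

Z: 2·0+3·7+5·3 = 36 | 6·6 = 36
J: 2·0+3·2+5·0 = 6 | 6·1 = 6
Q: 2·5+3·0+5·4 = 30 | 6·5 = 30
G: 2·2+3·3+5·7 = 48 | 6·8 = 48
T: 2·5+3·2+5·4 = 36 | 6·6 = 36
gcd(2,3,5,6) = 1

Coefficients: [2, 3, 5, 6]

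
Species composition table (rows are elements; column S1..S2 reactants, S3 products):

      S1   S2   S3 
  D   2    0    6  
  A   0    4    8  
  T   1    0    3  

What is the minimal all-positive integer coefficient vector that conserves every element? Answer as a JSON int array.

D: 3·2+2·0 = 6 | 1·6 = 6
A: 3·0+2·4 = 8 | 1·8 = 8
T: 3·1+2·0 = 3 | 1·3 = 3
gcd(3,2,1) = 1

Coefficients: [3, 2, 1]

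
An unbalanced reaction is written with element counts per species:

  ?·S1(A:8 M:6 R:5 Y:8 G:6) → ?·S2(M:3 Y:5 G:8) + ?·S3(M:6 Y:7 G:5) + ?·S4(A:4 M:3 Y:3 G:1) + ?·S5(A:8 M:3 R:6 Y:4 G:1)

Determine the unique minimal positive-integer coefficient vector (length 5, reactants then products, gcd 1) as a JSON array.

A: 6·8 = 48 | 3·0+1·0+2·4+5·8 = 48
M: 6·6 = 36 | 3·3+1·6+2·3+5·3 = 36
R: 6·5 = 30 | 3·0+1·0+2·0+5·6 = 30
Y: 6·8 = 48 | 3·5+1·7+2·3+5·4 = 48
G: 6·6 = 36 | 3·8+1·5+2·1+5·1 = 36
gcd(6,3,1,2,5) = 1

Coefficients: [6, 3, 1, 2, 5]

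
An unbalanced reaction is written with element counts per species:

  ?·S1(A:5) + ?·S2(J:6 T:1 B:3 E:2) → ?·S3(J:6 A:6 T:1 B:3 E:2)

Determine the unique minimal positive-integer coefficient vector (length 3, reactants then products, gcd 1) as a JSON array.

Coefficients: [6, 5, 5]

J: 6·0+5·6 = 30 | 5·6 = 30
A: 6·5+5·0 = 30 | 5·6 = 30
T: 6·0+5·1 = 5 | 5·1 = 5
B: 6·0+5·3 = 15 | 5·3 = 15
E: 6·0+5·2 = 10 | 5·2 = 10
gcd(6,5,5) = 1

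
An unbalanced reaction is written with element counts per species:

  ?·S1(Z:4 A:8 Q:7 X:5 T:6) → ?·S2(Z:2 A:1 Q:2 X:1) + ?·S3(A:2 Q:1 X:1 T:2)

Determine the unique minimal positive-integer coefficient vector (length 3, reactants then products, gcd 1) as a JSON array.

Z: 1·4 = 4 | 2·2+3·0 = 4
A: 1·8 = 8 | 2·1+3·2 = 8
Q: 1·7 = 7 | 2·2+3·1 = 7
X: 1·5 = 5 | 2·1+3·1 = 5
T: 1·6 = 6 | 2·0+3·2 = 6
gcd(1,2,3) = 1

Coefficients: [1, 2, 3]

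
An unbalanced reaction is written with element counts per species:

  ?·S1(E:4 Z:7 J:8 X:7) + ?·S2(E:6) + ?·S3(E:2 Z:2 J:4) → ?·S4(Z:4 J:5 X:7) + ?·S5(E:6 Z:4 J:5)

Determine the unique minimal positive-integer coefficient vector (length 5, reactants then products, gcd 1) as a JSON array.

E: 6·4+1·6+3·2 = 36 | 6·0+6·6 = 36
Z: 6·7+1·0+3·2 = 48 | 6·4+6·4 = 48
J: 6·8+1·0+3·4 = 60 | 6·5+6·5 = 60
X: 6·7+1·0+3·0 = 42 | 6·7+6·0 = 42
gcd(6,1,3,6,6) = 1

Coefficients: [6, 1, 3, 6, 6]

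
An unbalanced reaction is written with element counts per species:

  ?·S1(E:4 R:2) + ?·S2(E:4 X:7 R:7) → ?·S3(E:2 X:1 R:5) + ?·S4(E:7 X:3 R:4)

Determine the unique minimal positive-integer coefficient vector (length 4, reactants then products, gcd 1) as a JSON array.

Coefficients: [3, 1, 1, 2]

E: 3·4+1·4 = 16 | 1·2+2·7 = 16
X: 3·0+1·7 = 7 | 1·1+2·3 = 7
R: 3·2+1·7 = 13 | 1·5+2·4 = 13
gcd(3,1,1,2) = 1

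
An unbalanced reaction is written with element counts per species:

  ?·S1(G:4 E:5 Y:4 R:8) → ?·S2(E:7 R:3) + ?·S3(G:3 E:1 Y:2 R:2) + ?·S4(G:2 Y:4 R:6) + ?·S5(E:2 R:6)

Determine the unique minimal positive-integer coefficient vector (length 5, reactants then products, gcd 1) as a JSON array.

G: 4·4 = 16 | 2·0+4·3+2·2+1·0 = 16
E: 4·5 = 20 | 2·7+4·1+2·0+1·2 = 20
Y: 4·4 = 16 | 2·0+4·2+2·4+1·0 = 16
R: 4·8 = 32 | 2·3+4·2+2·6+1·6 = 32
gcd(4,2,4,2,1) = 1

Coefficients: [4, 2, 4, 2, 1]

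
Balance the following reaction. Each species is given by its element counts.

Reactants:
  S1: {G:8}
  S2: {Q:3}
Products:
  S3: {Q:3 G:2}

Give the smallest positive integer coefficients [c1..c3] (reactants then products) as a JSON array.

Q: 1·0+4·3 = 12 | 4·3 = 12
G: 1·8+4·0 = 8 | 4·2 = 8
gcd(1,4,4) = 1

Coefficients: [1, 4, 4]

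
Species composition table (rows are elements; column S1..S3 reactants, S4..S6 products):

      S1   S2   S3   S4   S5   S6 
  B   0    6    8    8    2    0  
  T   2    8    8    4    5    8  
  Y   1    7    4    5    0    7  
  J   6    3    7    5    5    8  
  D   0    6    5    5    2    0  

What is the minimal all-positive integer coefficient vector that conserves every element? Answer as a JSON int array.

Coefficients: [5, 2, 5, 5, 6, 2]

B: 5·0+2·6+5·8 = 52 | 5·8+6·2+2·0 = 52
T: 5·2+2·8+5·8 = 66 | 5·4+6·5+2·8 = 66
Y: 5·1+2·7+5·4 = 39 | 5·5+6·0+2·7 = 39
J: 5·6+2·3+5·7 = 71 | 5·5+6·5+2·8 = 71
D: 5·0+2·6+5·5 = 37 | 5·5+6·2+2·0 = 37
gcd(5,2,5,5,6,2) = 1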